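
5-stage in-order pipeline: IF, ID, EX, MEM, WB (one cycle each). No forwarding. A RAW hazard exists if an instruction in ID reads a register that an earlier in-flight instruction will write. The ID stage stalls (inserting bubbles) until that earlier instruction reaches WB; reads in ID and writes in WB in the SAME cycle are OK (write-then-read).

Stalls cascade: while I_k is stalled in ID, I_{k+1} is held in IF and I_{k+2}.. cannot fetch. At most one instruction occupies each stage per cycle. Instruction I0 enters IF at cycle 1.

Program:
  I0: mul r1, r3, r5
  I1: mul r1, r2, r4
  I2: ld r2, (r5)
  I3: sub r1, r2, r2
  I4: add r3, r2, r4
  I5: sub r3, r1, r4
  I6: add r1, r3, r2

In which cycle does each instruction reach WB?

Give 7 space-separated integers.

Answer: 5 6 7 10 11 13 16

Derivation:
I0 mul r1 <- r3,r5: IF@1 ID@2 stall=0 (-) EX@3 MEM@4 WB@5
I1 mul r1 <- r2,r4: IF@2 ID@3 stall=0 (-) EX@4 MEM@5 WB@6
I2 ld r2 <- r5: IF@3 ID@4 stall=0 (-) EX@5 MEM@6 WB@7
I3 sub r1 <- r2,r2: IF@4 ID@5 stall=2 (RAW on I2.r2 (WB@7)) EX@8 MEM@9 WB@10
I4 add r3 <- r2,r4: IF@5 ID@8 stall=0 (-) EX@9 MEM@10 WB@11
I5 sub r3 <- r1,r4: IF@8 ID@9 stall=1 (RAW on I3.r1 (WB@10)) EX@11 MEM@12 WB@13
I6 add r1 <- r3,r2: IF@9 ID@11 stall=2 (RAW on I5.r3 (WB@13)) EX@14 MEM@15 WB@16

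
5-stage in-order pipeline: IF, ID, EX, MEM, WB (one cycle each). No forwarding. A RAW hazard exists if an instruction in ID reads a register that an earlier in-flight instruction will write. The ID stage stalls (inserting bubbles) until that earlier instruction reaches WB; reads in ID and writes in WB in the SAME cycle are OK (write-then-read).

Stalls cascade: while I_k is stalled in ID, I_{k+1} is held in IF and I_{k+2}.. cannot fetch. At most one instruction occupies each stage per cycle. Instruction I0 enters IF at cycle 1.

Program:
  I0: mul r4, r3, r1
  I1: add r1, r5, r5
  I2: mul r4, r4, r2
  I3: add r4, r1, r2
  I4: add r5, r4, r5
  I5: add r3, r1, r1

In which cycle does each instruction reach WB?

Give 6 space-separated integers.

I0 mul r4 <- r3,r1: IF@1 ID@2 stall=0 (-) EX@3 MEM@4 WB@5
I1 add r1 <- r5,r5: IF@2 ID@3 stall=0 (-) EX@4 MEM@5 WB@6
I2 mul r4 <- r4,r2: IF@3 ID@4 stall=1 (RAW on I0.r4 (WB@5)) EX@6 MEM@7 WB@8
I3 add r4 <- r1,r2: IF@4 ID@6 stall=0 (-) EX@7 MEM@8 WB@9
I4 add r5 <- r4,r5: IF@6 ID@7 stall=2 (RAW on I3.r4 (WB@9)) EX@10 MEM@11 WB@12
I5 add r3 <- r1,r1: IF@7 ID@10 stall=0 (-) EX@11 MEM@12 WB@13

Answer: 5 6 8 9 12 13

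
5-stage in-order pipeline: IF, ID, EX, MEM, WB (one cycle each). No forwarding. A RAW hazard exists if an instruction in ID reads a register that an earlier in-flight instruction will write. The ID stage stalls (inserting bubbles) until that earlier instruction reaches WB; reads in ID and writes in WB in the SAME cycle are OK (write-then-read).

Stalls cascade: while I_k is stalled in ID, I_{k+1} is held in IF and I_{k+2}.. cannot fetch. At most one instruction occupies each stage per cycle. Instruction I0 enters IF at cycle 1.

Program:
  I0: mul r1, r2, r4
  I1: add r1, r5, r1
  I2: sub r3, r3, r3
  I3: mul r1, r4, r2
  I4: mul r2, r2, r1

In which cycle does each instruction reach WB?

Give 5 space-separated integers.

I0 mul r1 <- r2,r4: IF@1 ID@2 stall=0 (-) EX@3 MEM@4 WB@5
I1 add r1 <- r5,r1: IF@2 ID@3 stall=2 (RAW on I0.r1 (WB@5)) EX@6 MEM@7 WB@8
I2 sub r3 <- r3,r3: IF@3 ID@6 stall=0 (-) EX@7 MEM@8 WB@9
I3 mul r1 <- r4,r2: IF@6 ID@7 stall=0 (-) EX@8 MEM@9 WB@10
I4 mul r2 <- r2,r1: IF@7 ID@8 stall=2 (RAW on I3.r1 (WB@10)) EX@11 MEM@12 WB@13

Answer: 5 8 9 10 13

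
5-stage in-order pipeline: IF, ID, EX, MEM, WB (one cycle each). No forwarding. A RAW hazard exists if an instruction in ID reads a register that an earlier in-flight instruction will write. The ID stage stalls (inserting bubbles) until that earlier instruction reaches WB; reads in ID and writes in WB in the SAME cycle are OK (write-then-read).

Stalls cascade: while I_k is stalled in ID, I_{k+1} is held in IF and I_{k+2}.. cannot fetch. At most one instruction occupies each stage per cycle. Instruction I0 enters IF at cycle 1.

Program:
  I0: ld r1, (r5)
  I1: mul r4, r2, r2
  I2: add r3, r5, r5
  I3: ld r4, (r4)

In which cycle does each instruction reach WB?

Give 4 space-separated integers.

Answer: 5 6 7 9

Derivation:
I0 ld r1 <- r5: IF@1 ID@2 stall=0 (-) EX@3 MEM@4 WB@5
I1 mul r4 <- r2,r2: IF@2 ID@3 stall=0 (-) EX@4 MEM@5 WB@6
I2 add r3 <- r5,r5: IF@3 ID@4 stall=0 (-) EX@5 MEM@6 WB@7
I3 ld r4 <- r4: IF@4 ID@5 stall=1 (RAW on I1.r4 (WB@6)) EX@7 MEM@8 WB@9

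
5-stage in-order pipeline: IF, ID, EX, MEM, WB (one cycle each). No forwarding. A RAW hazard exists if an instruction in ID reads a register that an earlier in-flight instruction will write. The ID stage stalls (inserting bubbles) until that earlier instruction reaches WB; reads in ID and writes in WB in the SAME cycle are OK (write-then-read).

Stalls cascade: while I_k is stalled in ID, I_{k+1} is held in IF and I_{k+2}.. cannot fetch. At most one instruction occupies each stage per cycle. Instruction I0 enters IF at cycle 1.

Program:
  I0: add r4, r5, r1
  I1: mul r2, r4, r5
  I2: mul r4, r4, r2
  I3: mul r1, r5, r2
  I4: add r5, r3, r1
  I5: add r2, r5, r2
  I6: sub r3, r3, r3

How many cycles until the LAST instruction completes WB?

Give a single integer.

I0 add r4 <- r5,r1: IF@1 ID@2 stall=0 (-) EX@3 MEM@4 WB@5
I1 mul r2 <- r4,r5: IF@2 ID@3 stall=2 (RAW on I0.r4 (WB@5)) EX@6 MEM@7 WB@8
I2 mul r4 <- r4,r2: IF@3 ID@6 stall=2 (RAW on I1.r2 (WB@8)) EX@9 MEM@10 WB@11
I3 mul r1 <- r5,r2: IF@6 ID@9 stall=0 (-) EX@10 MEM@11 WB@12
I4 add r5 <- r3,r1: IF@9 ID@10 stall=2 (RAW on I3.r1 (WB@12)) EX@13 MEM@14 WB@15
I5 add r2 <- r5,r2: IF@10 ID@13 stall=2 (RAW on I4.r5 (WB@15)) EX@16 MEM@17 WB@18
I6 sub r3 <- r3,r3: IF@13 ID@16 stall=0 (-) EX@17 MEM@18 WB@19

Answer: 19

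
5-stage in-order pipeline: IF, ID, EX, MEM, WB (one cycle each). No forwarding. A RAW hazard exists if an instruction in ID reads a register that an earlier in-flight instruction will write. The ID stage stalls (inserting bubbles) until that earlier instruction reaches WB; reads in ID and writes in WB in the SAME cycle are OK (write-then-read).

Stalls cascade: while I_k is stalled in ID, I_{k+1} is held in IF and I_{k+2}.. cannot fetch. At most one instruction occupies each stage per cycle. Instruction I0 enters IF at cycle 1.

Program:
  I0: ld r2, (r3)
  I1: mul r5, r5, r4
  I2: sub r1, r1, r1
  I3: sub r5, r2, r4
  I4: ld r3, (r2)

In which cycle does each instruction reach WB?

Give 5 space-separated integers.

I0 ld r2 <- r3: IF@1 ID@2 stall=0 (-) EX@3 MEM@4 WB@5
I1 mul r5 <- r5,r4: IF@2 ID@3 stall=0 (-) EX@4 MEM@5 WB@6
I2 sub r1 <- r1,r1: IF@3 ID@4 stall=0 (-) EX@5 MEM@6 WB@7
I3 sub r5 <- r2,r4: IF@4 ID@5 stall=0 (-) EX@6 MEM@7 WB@8
I4 ld r3 <- r2: IF@5 ID@6 stall=0 (-) EX@7 MEM@8 WB@9

Answer: 5 6 7 8 9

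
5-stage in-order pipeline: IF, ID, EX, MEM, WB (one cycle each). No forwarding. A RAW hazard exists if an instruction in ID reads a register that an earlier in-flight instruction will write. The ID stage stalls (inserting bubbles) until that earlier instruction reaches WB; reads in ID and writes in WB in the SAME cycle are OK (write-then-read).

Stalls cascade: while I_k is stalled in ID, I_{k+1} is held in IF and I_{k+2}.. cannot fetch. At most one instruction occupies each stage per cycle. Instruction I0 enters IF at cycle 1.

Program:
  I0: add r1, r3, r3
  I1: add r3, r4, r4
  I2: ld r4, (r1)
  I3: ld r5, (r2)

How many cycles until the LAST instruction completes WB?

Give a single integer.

Answer: 9

Derivation:
I0 add r1 <- r3,r3: IF@1 ID@2 stall=0 (-) EX@3 MEM@4 WB@5
I1 add r3 <- r4,r4: IF@2 ID@3 stall=0 (-) EX@4 MEM@5 WB@6
I2 ld r4 <- r1: IF@3 ID@4 stall=1 (RAW on I0.r1 (WB@5)) EX@6 MEM@7 WB@8
I3 ld r5 <- r2: IF@4 ID@6 stall=0 (-) EX@7 MEM@8 WB@9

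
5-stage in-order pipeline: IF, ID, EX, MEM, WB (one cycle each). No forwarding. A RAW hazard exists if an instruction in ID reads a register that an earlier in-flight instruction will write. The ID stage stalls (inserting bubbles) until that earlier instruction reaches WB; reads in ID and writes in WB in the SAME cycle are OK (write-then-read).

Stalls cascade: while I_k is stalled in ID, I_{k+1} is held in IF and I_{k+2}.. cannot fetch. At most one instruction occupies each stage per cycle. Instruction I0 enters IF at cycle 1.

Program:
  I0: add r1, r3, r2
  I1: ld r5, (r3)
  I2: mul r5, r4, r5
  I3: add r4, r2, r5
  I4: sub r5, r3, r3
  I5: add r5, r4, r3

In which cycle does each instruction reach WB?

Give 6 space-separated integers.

Answer: 5 6 9 12 13 15

Derivation:
I0 add r1 <- r3,r2: IF@1 ID@2 stall=0 (-) EX@3 MEM@4 WB@5
I1 ld r5 <- r3: IF@2 ID@3 stall=0 (-) EX@4 MEM@5 WB@6
I2 mul r5 <- r4,r5: IF@3 ID@4 stall=2 (RAW on I1.r5 (WB@6)) EX@7 MEM@8 WB@9
I3 add r4 <- r2,r5: IF@4 ID@7 stall=2 (RAW on I2.r5 (WB@9)) EX@10 MEM@11 WB@12
I4 sub r5 <- r3,r3: IF@7 ID@10 stall=0 (-) EX@11 MEM@12 WB@13
I5 add r5 <- r4,r3: IF@10 ID@11 stall=1 (RAW on I3.r4 (WB@12)) EX@13 MEM@14 WB@15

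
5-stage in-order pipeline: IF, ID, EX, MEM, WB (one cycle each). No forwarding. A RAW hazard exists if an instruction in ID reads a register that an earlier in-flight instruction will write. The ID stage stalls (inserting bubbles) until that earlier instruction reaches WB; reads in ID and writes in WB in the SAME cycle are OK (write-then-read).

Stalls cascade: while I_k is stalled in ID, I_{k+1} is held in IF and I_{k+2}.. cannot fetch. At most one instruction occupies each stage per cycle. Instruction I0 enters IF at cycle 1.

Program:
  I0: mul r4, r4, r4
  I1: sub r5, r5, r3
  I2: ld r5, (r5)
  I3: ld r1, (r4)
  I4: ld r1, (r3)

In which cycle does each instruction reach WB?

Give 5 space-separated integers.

I0 mul r4 <- r4,r4: IF@1 ID@2 stall=0 (-) EX@3 MEM@4 WB@5
I1 sub r5 <- r5,r3: IF@2 ID@3 stall=0 (-) EX@4 MEM@5 WB@6
I2 ld r5 <- r5: IF@3 ID@4 stall=2 (RAW on I1.r5 (WB@6)) EX@7 MEM@8 WB@9
I3 ld r1 <- r4: IF@4 ID@7 stall=0 (-) EX@8 MEM@9 WB@10
I4 ld r1 <- r3: IF@7 ID@8 stall=0 (-) EX@9 MEM@10 WB@11

Answer: 5 6 9 10 11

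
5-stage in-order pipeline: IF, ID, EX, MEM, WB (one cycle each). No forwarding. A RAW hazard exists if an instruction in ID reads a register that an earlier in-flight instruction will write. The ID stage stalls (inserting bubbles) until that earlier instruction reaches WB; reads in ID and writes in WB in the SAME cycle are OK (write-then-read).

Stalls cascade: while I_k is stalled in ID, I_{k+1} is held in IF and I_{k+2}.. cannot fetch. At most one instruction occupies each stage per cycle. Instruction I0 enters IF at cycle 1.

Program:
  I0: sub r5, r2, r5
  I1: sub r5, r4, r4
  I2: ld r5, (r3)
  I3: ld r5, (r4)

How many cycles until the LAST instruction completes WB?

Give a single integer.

Answer: 8

Derivation:
I0 sub r5 <- r2,r5: IF@1 ID@2 stall=0 (-) EX@3 MEM@4 WB@5
I1 sub r5 <- r4,r4: IF@2 ID@3 stall=0 (-) EX@4 MEM@5 WB@6
I2 ld r5 <- r3: IF@3 ID@4 stall=0 (-) EX@5 MEM@6 WB@7
I3 ld r5 <- r4: IF@4 ID@5 stall=0 (-) EX@6 MEM@7 WB@8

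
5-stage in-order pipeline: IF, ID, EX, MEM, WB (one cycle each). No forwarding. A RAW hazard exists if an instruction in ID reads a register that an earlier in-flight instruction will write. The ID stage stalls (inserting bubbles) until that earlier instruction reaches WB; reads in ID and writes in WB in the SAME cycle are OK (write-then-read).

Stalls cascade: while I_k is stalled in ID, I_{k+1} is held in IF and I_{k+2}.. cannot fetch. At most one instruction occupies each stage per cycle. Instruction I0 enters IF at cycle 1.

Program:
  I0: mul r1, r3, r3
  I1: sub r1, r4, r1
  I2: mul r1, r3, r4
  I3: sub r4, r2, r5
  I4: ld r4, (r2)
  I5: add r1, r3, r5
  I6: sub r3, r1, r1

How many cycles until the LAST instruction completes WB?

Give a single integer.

I0 mul r1 <- r3,r3: IF@1 ID@2 stall=0 (-) EX@3 MEM@4 WB@5
I1 sub r1 <- r4,r1: IF@2 ID@3 stall=2 (RAW on I0.r1 (WB@5)) EX@6 MEM@7 WB@8
I2 mul r1 <- r3,r4: IF@3 ID@6 stall=0 (-) EX@7 MEM@8 WB@9
I3 sub r4 <- r2,r5: IF@6 ID@7 stall=0 (-) EX@8 MEM@9 WB@10
I4 ld r4 <- r2: IF@7 ID@8 stall=0 (-) EX@9 MEM@10 WB@11
I5 add r1 <- r3,r5: IF@8 ID@9 stall=0 (-) EX@10 MEM@11 WB@12
I6 sub r3 <- r1,r1: IF@9 ID@10 stall=2 (RAW on I5.r1 (WB@12)) EX@13 MEM@14 WB@15

Answer: 15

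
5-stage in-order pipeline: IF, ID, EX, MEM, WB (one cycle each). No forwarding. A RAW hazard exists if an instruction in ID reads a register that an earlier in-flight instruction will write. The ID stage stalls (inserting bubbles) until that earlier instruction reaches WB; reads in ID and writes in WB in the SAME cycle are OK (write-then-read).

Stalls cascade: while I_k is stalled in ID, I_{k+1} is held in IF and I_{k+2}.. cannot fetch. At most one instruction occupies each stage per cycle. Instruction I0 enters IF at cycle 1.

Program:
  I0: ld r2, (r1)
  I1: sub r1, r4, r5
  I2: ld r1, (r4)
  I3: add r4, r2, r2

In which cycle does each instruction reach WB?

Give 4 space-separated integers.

Answer: 5 6 7 8

Derivation:
I0 ld r2 <- r1: IF@1 ID@2 stall=0 (-) EX@3 MEM@4 WB@5
I1 sub r1 <- r4,r5: IF@2 ID@3 stall=0 (-) EX@4 MEM@5 WB@6
I2 ld r1 <- r4: IF@3 ID@4 stall=0 (-) EX@5 MEM@6 WB@7
I3 add r4 <- r2,r2: IF@4 ID@5 stall=0 (-) EX@6 MEM@7 WB@8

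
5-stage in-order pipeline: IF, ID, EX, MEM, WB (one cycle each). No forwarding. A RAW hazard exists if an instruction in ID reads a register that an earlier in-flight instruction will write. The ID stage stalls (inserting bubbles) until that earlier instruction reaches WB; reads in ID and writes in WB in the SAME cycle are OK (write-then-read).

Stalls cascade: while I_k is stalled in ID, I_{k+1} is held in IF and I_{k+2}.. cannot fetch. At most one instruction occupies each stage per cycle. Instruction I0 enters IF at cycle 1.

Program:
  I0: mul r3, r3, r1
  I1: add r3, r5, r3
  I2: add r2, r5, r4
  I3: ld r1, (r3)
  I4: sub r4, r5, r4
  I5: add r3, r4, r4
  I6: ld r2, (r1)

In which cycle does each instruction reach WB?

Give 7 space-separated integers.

Answer: 5 8 9 11 12 15 16

Derivation:
I0 mul r3 <- r3,r1: IF@1 ID@2 stall=0 (-) EX@3 MEM@4 WB@5
I1 add r3 <- r5,r3: IF@2 ID@3 stall=2 (RAW on I0.r3 (WB@5)) EX@6 MEM@7 WB@8
I2 add r2 <- r5,r4: IF@3 ID@6 stall=0 (-) EX@7 MEM@8 WB@9
I3 ld r1 <- r3: IF@6 ID@7 stall=1 (RAW on I1.r3 (WB@8)) EX@9 MEM@10 WB@11
I4 sub r4 <- r5,r4: IF@7 ID@9 stall=0 (-) EX@10 MEM@11 WB@12
I5 add r3 <- r4,r4: IF@9 ID@10 stall=2 (RAW on I4.r4 (WB@12)) EX@13 MEM@14 WB@15
I6 ld r2 <- r1: IF@10 ID@13 stall=0 (-) EX@14 MEM@15 WB@16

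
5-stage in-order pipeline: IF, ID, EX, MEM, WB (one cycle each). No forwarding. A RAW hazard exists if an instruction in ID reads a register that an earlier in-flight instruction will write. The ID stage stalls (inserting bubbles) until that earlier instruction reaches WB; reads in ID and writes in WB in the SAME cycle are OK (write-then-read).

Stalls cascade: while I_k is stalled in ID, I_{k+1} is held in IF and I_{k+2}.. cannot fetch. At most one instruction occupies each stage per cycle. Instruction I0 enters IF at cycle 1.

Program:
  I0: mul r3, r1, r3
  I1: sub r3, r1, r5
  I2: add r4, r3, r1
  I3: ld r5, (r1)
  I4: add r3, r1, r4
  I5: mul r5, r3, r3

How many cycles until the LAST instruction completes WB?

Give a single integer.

I0 mul r3 <- r1,r3: IF@1 ID@2 stall=0 (-) EX@3 MEM@4 WB@5
I1 sub r3 <- r1,r5: IF@2 ID@3 stall=0 (-) EX@4 MEM@5 WB@6
I2 add r4 <- r3,r1: IF@3 ID@4 stall=2 (RAW on I1.r3 (WB@6)) EX@7 MEM@8 WB@9
I3 ld r5 <- r1: IF@4 ID@7 stall=0 (-) EX@8 MEM@9 WB@10
I4 add r3 <- r1,r4: IF@7 ID@8 stall=1 (RAW on I2.r4 (WB@9)) EX@10 MEM@11 WB@12
I5 mul r5 <- r3,r3: IF@8 ID@10 stall=2 (RAW on I4.r3 (WB@12)) EX@13 MEM@14 WB@15

Answer: 15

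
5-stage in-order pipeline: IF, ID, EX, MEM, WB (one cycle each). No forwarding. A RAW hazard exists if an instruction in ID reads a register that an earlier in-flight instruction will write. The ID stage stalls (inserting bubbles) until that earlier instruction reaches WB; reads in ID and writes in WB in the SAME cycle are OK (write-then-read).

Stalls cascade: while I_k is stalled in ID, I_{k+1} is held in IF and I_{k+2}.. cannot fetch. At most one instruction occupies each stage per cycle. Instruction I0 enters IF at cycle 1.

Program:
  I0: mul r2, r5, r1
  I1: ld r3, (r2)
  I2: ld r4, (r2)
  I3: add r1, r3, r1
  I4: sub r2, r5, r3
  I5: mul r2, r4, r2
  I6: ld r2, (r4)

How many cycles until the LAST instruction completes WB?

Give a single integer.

Answer: 16

Derivation:
I0 mul r2 <- r5,r1: IF@1 ID@2 stall=0 (-) EX@3 MEM@4 WB@5
I1 ld r3 <- r2: IF@2 ID@3 stall=2 (RAW on I0.r2 (WB@5)) EX@6 MEM@7 WB@8
I2 ld r4 <- r2: IF@3 ID@6 stall=0 (-) EX@7 MEM@8 WB@9
I3 add r1 <- r3,r1: IF@6 ID@7 stall=1 (RAW on I1.r3 (WB@8)) EX@9 MEM@10 WB@11
I4 sub r2 <- r5,r3: IF@7 ID@9 stall=0 (-) EX@10 MEM@11 WB@12
I5 mul r2 <- r4,r2: IF@9 ID@10 stall=2 (RAW on I4.r2 (WB@12)) EX@13 MEM@14 WB@15
I6 ld r2 <- r4: IF@10 ID@13 stall=0 (-) EX@14 MEM@15 WB@16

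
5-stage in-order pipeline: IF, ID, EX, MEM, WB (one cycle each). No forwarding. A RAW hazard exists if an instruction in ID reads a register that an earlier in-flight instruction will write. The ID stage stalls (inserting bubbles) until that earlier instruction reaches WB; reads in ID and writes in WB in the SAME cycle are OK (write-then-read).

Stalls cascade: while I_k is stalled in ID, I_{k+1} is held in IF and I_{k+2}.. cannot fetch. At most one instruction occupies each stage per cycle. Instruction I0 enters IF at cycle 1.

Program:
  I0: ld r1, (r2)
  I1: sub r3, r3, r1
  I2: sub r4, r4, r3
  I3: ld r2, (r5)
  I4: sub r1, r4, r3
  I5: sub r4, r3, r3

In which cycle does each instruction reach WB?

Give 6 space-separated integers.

I0 ld r1 <- r2: IF@1 ID@2 stall=0 (-) EX@3 MEM@4 WB@5
I1 sub r3 <- r3,r1: IF@2 ID@3 stall=2 (RAW on I0.r1 (WB@5)) EX@6 MEM@7 WB@8
I2 sub r4 <- r4,r3: IF@3 ID@6 stall=2 (RAW on I1.r3 (WB@8)) EX@9 MEM@10 WB@11
I3 ld r2 <- r5: IF@6 ID@9 stall=0 (-) EX@10 MEM@11 WB@12
I4 sub r1 <- r4,r3: IF@9 ID@10 stall=1 (RAW on I2.r4 (WB@11)) EX@12 MEM@13 WB@14
I5 sub r4 <- r3,r3: IF@10 ID@12 stall=0 (-) EX@13 MEM@14 WB@15

Answer: 5 8 11 12 14 15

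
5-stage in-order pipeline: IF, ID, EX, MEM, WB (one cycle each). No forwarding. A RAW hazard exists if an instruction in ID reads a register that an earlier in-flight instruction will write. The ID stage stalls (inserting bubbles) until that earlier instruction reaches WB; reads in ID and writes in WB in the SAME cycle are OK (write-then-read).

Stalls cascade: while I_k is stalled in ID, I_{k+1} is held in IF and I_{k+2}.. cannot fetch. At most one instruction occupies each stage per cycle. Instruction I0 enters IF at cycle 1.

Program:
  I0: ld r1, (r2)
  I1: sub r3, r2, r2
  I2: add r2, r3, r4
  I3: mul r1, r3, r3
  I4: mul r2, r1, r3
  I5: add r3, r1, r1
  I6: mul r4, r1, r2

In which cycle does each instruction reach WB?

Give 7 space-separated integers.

I0 ld r1 <- r2: IF@1 ID@2 stall=0 (-) EX@3 MEM@4 WB@5
I1 sub r3 <- r2,r2: IF@2 ID@3 stall=0 (-) EX@4 MEM@5 WB@6
I2 add r2 <- r3,r4: IF@3 ID@4 stall=2 (RAW on I1.r3 (WB@6)) EX@7 MEM@8 WB@9
I3 mul r1 <- r3,r3: IF@4 ID@7 stall=0 (-) EX@8 MEM@9 WB@10
I4 mul r2 <- r1,r3: IF@7 ID@8 stall=2 (RAW on I3.r1 (WB@10)) EX@11 MEM@12 WB@13
I5 add r3 <- r1,r1: IF@8 ID@11 stall=0 (-) EX@12 MEM@13 WB@14
I6 mul r4 <- r1,r2: IF@11 ID@12 stall=1 (RAW on I4.r2 (WB@13)) EX@14 MEM@15 WB@16

Answer: 5 6 9 10 13 14 16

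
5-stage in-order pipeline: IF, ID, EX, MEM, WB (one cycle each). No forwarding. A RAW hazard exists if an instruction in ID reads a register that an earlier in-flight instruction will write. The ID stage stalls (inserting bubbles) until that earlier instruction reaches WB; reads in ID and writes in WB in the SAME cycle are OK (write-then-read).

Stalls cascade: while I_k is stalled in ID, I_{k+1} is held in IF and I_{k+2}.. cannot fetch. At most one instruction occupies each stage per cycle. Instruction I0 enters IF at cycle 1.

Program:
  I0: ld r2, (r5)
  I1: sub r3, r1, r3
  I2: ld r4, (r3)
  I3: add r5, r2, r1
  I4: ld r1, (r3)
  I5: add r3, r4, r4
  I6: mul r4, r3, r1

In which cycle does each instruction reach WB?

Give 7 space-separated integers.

I0 ld r2 <- r5: IF@1 ID@2 stall=0 (-) EX@3 MEM@4 WB@5
I1 sub r3 <- r1,r3: IF@2 ID@3 stall=0 (-) EX@4 MEM@5 WB@6
I2 ld r4 <- r3: IF@3 ID@4 stall=2 (RAW on I1.r3 (WB@6)) EX@7 MEM@8 WB@9
I3 add r5 <- r2,r1: IF@4 ID@7 stall=0 (-) EX@8 MEM@9 WB@10
I4 ld r1 <- r3: IF@7 ID@8 stall=0 (-) EX@9 MEM@10 WB@11
I5 add r3 <- r4,r4: IF@8 ID@9 stall=0 (-) EX@10 MEM@11 WB@12
I6 mul r4 <- r3,r1: IF@9 ID@10 stall=2 (RAW on I5.r3 (WB@12)) EX@13 MEM@14 WB@15

Answer: 5 6 9 10 11 12 15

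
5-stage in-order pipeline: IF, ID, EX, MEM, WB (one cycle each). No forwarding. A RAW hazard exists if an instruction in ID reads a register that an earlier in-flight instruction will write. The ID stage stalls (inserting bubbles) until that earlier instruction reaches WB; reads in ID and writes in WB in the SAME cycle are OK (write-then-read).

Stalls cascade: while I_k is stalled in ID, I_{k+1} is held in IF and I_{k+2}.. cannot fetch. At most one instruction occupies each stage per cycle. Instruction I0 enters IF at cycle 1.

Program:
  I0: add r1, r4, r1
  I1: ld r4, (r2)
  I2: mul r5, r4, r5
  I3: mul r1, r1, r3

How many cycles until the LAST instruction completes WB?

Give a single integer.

I0 add r1 <- r4,r1: IF@1 ID@2 stall=0 (-) EX@3 MEM@4 WB@5
I1 ld r4 <- r2: IF@2 ID@3 stall=0 (-) EX@4 MEM@5 WB@6
I2 mul r5 <- r4,r5: IF@3 ID@4 stall=2 (RAW on I1.r4 (WB@6)) EX@7 MEM@8 WB@9
I3 mul r1 <- r1,r3: IF@4 ID@7 stall=0 (-) EX@8 MEM@9 WB@10

Answer: 10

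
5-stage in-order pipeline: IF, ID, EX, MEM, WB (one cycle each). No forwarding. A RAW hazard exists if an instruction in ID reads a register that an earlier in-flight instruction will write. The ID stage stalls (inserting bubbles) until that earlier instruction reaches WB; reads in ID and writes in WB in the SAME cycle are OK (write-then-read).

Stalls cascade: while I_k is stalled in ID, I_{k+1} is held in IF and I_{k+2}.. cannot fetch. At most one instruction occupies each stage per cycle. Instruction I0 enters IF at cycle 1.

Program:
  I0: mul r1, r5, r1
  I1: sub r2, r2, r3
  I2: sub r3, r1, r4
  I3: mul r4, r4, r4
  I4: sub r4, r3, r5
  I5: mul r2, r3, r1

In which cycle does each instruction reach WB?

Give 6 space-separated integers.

Answer: 5 6 8 9 11 12

Derivation:
I0 mul r1 <- r5,r1: IF@1 ID@2 stall=0 (-) EX@3 MEM@4 WB@5
I1 sub r2 <- r2,r3: IF@2 ID@3 stall=0 (-) EX@4 MEM@5 WB@6
I2 sub r3 <- r1,r4: IF@3 ID@4 stall=1 (RAW on I0.r1 (WB@5)) EX@6 MEM@7 WB@8
I3 mul r4 <- r4,r4: IF@4 ID@6 stall=0 (-) EX@7 MEM@8 WB@9
I4 sub r4 <- r3,r5: IF@6 ID@7 stall=1 (RAW on I2.r3 (WB@8)) EX@9 MEM@10 WB@11
I5 mul r2 <- r3,r1: IF@7 ID@9 stall=0 (-) EX@10 MEM@11 WB@12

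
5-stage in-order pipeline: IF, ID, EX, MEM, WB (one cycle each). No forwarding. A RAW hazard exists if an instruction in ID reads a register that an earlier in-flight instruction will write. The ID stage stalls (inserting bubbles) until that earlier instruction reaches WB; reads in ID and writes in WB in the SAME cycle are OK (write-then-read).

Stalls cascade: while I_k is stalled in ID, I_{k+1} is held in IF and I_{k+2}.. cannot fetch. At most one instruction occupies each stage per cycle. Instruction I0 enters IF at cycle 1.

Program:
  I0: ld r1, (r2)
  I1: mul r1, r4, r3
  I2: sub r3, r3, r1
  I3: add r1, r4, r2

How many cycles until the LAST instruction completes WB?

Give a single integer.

I0 ld r1 <- r2: IF@1 ID@2 stall=0 (-) EX@3 MEM@4 WB@5
I1 mul r1 <- r4,r3: IF@2 ID@3 stall=0 (-) EX@4 MEM@5 WB@6
I2 sub r3 <- r3,r1: IF@3 ID@4 stall=2 (RAW on I1.r1 (WB@6)) EX@7 MEM@8 WB@9
I3 add r1 <- r4,r2: IF@4 ID@7 stall=0 (-) EX@8 MEM@9 WB@10

Answer: 10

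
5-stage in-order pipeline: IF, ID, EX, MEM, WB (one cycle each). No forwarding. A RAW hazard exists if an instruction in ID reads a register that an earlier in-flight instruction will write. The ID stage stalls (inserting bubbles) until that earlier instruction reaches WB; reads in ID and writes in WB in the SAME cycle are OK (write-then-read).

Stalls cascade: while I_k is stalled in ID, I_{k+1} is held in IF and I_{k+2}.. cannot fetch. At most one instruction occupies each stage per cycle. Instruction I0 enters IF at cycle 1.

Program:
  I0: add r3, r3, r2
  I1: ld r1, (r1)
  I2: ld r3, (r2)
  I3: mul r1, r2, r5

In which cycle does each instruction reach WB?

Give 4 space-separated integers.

I0 add r3 <- r3,r2: IF@1 ID@2 stall=0 (-) EX@3 MEM@4 WB@5
I1 ld r1 <- r1: IF@2 ID@3 stall=0 (-) EX@4 MEM@5 WB@6
I2 ld r3 <- r2: IF@3 ID@4 stall=0 (-) EX@5 MEM@6 WB@7
I3 mul r1 <- r2,r5: IF@4 ID@5 stall=0 (-) EX@6 MEM@7 WB@8

Answer: 5 6 7 8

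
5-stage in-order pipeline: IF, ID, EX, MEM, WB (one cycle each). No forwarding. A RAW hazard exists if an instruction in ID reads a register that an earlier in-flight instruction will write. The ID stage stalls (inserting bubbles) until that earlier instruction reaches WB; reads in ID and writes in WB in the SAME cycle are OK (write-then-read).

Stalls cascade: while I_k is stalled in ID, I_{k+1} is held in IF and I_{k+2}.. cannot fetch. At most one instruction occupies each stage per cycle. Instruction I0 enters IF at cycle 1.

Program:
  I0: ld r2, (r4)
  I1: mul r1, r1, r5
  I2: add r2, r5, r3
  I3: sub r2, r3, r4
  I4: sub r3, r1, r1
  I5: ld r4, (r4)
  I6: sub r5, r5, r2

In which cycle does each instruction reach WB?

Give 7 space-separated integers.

Answer: 5 6 7 8 9 10 11

Derivation:
I0 ld r2 <- r4: IF@1 ID@2 stall=0 (-) EX@3 MEM@4 WB@5
I1 mul r1 <- r1,r5: IF@2 ID@3 stall=0 (-) EX@4 MEM@5 WB@6
I2 add r2 <- r5,r3: IF@3 ID@4 stall=0 (-) EX@5 MEM@6 WB@7
I3 sub r2 <- r3,r4: IF@4 ID@5 stall=0 (-) EX@6 MEM@7 WB@8
I4 sub r3 <- r1,r1: IF@5 ID@6 stall=0 (-) EX@7 MEM@8 WB@9
I5 ld r4 <- r4: IF@6 ID@7 stall=0 (-) EX@8 MEM@9 WB@10
I6 sub r5 <- r5,r2: IF@7 ID@8 stall=0 (-) EX@9 MEM@10 WB@11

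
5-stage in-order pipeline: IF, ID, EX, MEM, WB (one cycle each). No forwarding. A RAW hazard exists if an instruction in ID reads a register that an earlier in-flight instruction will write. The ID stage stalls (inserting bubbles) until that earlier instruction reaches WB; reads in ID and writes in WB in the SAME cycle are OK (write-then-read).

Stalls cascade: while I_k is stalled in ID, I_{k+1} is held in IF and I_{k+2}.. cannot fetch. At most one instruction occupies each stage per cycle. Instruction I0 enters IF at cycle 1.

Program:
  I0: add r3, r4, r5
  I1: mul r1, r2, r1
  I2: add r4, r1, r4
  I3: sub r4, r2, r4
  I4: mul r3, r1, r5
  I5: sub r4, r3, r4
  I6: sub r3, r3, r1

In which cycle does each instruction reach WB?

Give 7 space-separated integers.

I0 add r3 <- r4,r5: IF@1 ID@2 stall=0 (-) EX@3 MEM@4 WB@5
I1 mul r1 <- r2,r1: IF@2 ID@3 stall=0 (-) EX@4 MEM@5 WB@6
I2 add r4 <- r1,r4: IF@3 ID@4 stall=2 (RAW on I1.r1 (WB@6)) EX@7 MEM@8 WB@9
I3 sub r4 <- r2,r4: IF@4 ID@7 stall=2 (RAW on I2.r4 (WB@9)) EX@10 MEM@11 WB@12
I4 mul r3 <- r1,r5: IF@7 ID@10 stall=0 (-) EX@11 MEM@12 WB@13
I5 sub r4 <- r3,r4: IF@10 ID@11 stall=2 (RAW on I4.r3 (WB@13)) EX@14 MEM@15 WB@16
I6 sub r3 <- r3,r1: IF@11 ID@14 stall=0 (-) EX@15 MEM@16 WB@17

Answer: 5 6 9 12 13 16 17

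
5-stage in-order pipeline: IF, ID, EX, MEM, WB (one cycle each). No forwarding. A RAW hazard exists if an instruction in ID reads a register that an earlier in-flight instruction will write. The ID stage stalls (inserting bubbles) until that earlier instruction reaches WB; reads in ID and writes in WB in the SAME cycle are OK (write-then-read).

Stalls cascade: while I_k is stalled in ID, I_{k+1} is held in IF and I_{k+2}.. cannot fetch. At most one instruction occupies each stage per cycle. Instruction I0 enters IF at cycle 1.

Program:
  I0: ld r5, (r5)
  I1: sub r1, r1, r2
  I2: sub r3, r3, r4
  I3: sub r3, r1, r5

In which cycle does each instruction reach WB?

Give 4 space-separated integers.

Answer: 5 6 7 9

Derivation:
I0 ld r5 <- r5: IF@1 ID@2 stall=0 (-) EX@3 MEM@4 WB@5
I1 sub r1 <- r1,r2: IF@2 ID@3 stall=0 (-) EX@4 MEM@5 WB@6
I2 sub r3 <- r3,r4: IF@3 ID@4 stall=0 (-) EX@5 MEM@6 WB@7
I3 sub r3 <- r1,r5: IF@4 ID@5 stall=1 (RAW on I1.r1 (WB@6)) EX@7 MEM@8 WB@9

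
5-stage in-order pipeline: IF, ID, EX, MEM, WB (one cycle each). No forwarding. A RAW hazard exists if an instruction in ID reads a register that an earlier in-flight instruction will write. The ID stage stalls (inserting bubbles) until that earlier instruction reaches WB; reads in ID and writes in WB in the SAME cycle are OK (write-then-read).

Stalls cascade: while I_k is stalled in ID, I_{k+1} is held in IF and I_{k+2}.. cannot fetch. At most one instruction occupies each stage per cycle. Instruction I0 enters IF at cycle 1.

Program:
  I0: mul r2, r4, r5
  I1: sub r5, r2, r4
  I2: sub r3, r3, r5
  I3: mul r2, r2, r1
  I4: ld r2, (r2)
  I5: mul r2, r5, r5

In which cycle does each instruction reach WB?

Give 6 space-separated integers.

I0 mul r2 <- r4,r5: IF@1 ID@2 stall=0 (-) EX@3 MEM@4 WB@5
I1 sub r5 <- r2,r4: IF@2 ID@3 stall=2 (RAW on I0.r2 (WB@5)) EX@6 MEM@7 WB@8
I2 sub r3 <- r3,r5: IF@3 ID@6 stall=2 (RAW on I1.r5 (WB@8)) EX@9 MEM@10 WB@11
I3 mul r2 <- r2,r1: IF@6 ID@9 stall=0 (-) EX@10 MEM@11 WB@12
I4 ld r2 <- r2: IF@9 ID@10 stall=2 (RAW on I3.r2 (WB@12)) EX@13 MEM@14 WB@15
I5 mul r2 <- r5,r5: IF@10 ID@13 stall=0 (-) EX@14 MEM@15 WB@16

Answer: 5 8 11 12 15 16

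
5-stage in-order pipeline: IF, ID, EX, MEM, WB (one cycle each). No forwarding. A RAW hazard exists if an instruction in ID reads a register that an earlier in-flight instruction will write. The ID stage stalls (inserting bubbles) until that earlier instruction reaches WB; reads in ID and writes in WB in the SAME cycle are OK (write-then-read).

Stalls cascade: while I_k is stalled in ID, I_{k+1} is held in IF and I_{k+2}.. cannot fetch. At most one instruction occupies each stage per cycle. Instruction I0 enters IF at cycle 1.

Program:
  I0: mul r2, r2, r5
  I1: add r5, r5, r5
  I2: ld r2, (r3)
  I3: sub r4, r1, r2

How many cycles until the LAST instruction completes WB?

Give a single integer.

Answer: 10

Derivation:
I0 mul r2 <- r2,r5: IF@1 ID@2 stall=0 (-) EX@3 MEM@4 WB@5
I1 add r5 <- r5,r5: IF@2 ID@3 stall=0 (-) EX@4 MEM@5 WB@6
I2 ld r2 <- r3: IF@3 ID@4 stall=0 (-) EX@5 MEM@6 WB@7
I3 sub r4 <- r1,r2: IF@4 ID@5 stall=2 (RAW on I2.r2 (WB@7)) EX@8 MEM@9 WB@10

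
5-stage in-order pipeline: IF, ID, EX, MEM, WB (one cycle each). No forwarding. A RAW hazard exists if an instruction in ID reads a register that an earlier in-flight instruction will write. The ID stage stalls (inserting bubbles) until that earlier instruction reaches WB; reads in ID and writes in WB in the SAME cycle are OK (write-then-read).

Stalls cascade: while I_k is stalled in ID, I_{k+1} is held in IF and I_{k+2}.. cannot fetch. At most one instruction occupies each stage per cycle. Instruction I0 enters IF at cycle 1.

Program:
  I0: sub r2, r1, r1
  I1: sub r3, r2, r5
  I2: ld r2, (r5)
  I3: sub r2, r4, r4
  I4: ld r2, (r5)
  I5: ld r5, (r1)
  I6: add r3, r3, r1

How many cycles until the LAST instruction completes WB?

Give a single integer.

Answer: 13

Derivation:
I0 sub r2 <- r1,r1: IF@1 ID@2 stall=0 (-) EX@3 MEM@4 WB@5
I1 sub r3 <- r2,r5: IF@2 ID@3 stall=2 (RAW on I0.r2 (WB@5)) EX@6 MEM@7 WB@8
I2 ld r2 <- r5: IF@3 ID@6 stall=0 (-) EX@7 MEM@8 WB@9
I3 sub r2 <- r4,r4: IF@6 ID@7 stall=0 (-) EX@8 MEM@9 WB@10
I4 ld r2 <- r5: IF@7 ID@8 stall=0 (-) EX@9 MEM@10 WB@11
I5 ld r5 <- r1: IF@8 ID@9 stall=0 (-) EX@10 MEM@11 WB@12
I6 add r3 <- r3,r1: IF@9 ID@10 stall=0 (-) EX@11 MEM@12 WB@13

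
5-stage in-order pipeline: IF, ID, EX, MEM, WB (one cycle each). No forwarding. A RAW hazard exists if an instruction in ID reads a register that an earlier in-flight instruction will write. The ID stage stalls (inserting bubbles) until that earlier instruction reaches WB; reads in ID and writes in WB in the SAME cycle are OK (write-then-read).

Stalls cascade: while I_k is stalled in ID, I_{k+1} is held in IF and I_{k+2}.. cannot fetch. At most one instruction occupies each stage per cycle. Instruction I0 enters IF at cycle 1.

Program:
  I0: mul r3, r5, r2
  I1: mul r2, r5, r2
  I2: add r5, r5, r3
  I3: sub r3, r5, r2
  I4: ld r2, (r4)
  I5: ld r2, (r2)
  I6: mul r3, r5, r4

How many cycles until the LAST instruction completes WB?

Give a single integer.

Answer: 16

Derivation:
I0 mul r3 <- r5,r2: IF@1 ID@2 stall=0 (-) EX@3 MEM@4 WB@5
I1 mul r2 <- r5,r2: IF@2 ID@3 stall=0 (-) EX@4 MEM@5 WB@6
I2 add r5 <- r5,r3: IF@3 ID@4 stall=1 (RAW on I0.r3 (WB@5)) EX@6 MEM@7 WB@8
I3 sub r3 <- r5,r2: IF@4 ID@6 stall=2 (RAW on I2.r5 (WB@8)) EX@9 MEM@10 WB@11
I4 ld r2 <- r4: IF@6 ID@9 stall=0 (-) EX@10 MEM@11 WB@12
I5 ld r2 <- r2: IF@9 ID@10 stall=2 (RAW on I4.r2 (WB@12)) EX@13 MEM@14 WB@15
I6 mul r3 <- r5,r4: IF@10 ID@13 stall=0 (-) EX@14 MEM@15 WB@16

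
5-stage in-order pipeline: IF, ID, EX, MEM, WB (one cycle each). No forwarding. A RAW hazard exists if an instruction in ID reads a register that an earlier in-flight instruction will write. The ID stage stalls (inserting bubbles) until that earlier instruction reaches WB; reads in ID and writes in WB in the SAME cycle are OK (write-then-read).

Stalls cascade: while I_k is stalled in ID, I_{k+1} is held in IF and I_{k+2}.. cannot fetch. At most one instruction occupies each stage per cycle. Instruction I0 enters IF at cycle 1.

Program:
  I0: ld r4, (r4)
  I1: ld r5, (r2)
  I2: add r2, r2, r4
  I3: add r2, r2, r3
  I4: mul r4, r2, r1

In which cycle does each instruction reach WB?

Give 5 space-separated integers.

I0 ld r4 <- r4: IF@1 ID@2 stall=0 (-) EX@3 MEM@4 WB@5
I1 ld r5 <- r2: IF@2 ID@3 stall=0 (-) EX@4 MEM@5 WB@6
I2 add r2 <- r2,r4: IF@3 ID@4 stall=1 (RAW on I0.r4 (WB@5)) EX@6 MEM@7 WB@8
I3 add r2 <- r2,r3: IF@4 ID@6 stall=2 (RAW on I2.r2 (WB@8)) EX@9 MEM@10 WB@11
I4 mul r4 <- r2,r1: IF@6 ID@9 stall=2 (RAW on I3.r2 (WB@11)) EX@12 MEM@13 WB@14

Answer: 5 6 8 11 14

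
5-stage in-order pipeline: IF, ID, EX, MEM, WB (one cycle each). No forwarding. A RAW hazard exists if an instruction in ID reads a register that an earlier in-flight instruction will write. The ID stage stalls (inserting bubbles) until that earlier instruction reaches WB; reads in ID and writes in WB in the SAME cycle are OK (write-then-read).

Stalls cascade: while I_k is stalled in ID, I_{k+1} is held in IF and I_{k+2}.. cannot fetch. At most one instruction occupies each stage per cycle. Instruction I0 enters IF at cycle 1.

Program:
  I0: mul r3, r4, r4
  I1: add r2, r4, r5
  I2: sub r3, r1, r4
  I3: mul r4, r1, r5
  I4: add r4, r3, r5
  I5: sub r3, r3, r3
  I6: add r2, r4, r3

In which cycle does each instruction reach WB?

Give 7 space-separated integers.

Answer: 5 6 7 8 10 11 14

Derivation:
I0 mul r3 <- r4,r4: IF@1 ID@2 stall=0 (-) EX@3 MEM@4 WB@5
I1 add r2 <- r4,r5: IF@2 ID@3 stall=0 (-) EX@4 MEM@5 WB@6
I2 sub r3 <- r1,r4: IF@3 ID@4 stall=0 (-) EX@5 MEM@6 WB@7
I3 mul r4 <- r1,r5: IF@4 ID@5 stall=0 (-) EX@6 MEM@7 WB@8
I4 add r4 <- r3,r5: IF@5 ID@6 stall=1 (RAW on I2.r3 (WB@7)) EX@8 MEM@9 WB@10
I5 sub r3 <- r3,r3: IF@6 ID@8 stall=0 (-) EX@9 MEM@10 WB@11
I6 add r2 <- r4,r3: IF@8 ID@9 stall=2 (RAW on I5.r3 (WB@11)) EX@12 MEM@13 WB@14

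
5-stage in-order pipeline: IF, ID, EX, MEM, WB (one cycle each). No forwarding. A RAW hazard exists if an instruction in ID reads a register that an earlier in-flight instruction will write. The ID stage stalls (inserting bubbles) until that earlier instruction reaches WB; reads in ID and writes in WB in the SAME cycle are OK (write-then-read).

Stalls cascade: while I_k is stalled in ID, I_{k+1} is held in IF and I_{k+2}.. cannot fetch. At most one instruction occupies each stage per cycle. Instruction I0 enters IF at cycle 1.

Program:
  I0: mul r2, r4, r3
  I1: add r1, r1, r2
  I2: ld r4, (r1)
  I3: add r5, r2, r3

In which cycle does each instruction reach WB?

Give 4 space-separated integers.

I0 mul r2 <- r4,r3: IF@1 ID@2 stall=0 (-) EX@3 MEM@4 WB@5
I1 add r1 <- r1,r2: IF@2 ID@3 stall=2 (RAW on I0.r2 (WB@5)) EX@6 MEM@7 WB@8
I2 ld r4 <- r1: IF@3 ID@6 stall=2 (RAW on I1.r1 (WB@8)) EX@9 MEM@10 WB@11
I3 add r5 <- r2,r3: IF@6 ID@9 stall=0 (-) EX@10 MEM@11 WB@12

Answer: 5 8 11 12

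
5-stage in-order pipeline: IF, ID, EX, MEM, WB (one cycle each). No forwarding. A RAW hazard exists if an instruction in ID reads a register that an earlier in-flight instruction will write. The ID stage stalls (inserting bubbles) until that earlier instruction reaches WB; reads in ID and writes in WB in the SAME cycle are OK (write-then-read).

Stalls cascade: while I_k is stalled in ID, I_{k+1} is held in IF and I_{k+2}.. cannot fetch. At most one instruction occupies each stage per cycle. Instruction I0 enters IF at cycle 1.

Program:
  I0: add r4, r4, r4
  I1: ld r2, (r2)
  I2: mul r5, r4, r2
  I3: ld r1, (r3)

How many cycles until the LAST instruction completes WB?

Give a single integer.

I0 add r4 <- r4,r4: IF@1 ID@2 stall=0 (-) EX@3 MEM@4 WB@5
I1 ld r2 <- r2: IF@2 ID@3 stall=0 (-) EX@4 MEM@5 WB@6
I2 mul r5 <- r4,r2: IF@3 ID@4 stall=2 (RAW on I1.r2 (WB@6)) EX@7 MEM@8 WB@9
I3 ld r1 <- r3: IF@4 ID@7 stall=0 (-) EX@8 MEM@9 WB@10

Answer: 10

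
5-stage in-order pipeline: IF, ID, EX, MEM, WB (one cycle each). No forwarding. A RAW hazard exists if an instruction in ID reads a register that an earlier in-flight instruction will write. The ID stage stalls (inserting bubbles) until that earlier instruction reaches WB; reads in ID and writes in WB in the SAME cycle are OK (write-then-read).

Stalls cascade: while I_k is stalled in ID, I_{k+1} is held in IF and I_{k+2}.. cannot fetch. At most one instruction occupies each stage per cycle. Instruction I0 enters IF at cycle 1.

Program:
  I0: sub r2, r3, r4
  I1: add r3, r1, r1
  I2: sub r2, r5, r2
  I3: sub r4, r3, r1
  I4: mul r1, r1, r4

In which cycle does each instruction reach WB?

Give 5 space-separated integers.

Answer: 5 6 8 9 12

Derivation:
I0 sub r2 <- r3,r4: IF@1 ID@2 stall=0 (-) EX@3 MEM@4 WB@5
I1 add r3 <- r1,r1: IF@2 ID@3 stall=0 (-) EX@4 MEM@5 WB@6
I2 sub r2 <- r5,r2: IF@3 ID@4 stall=1 (RAW on I0.r2 (WB@5)) EX@6 MEM@7 WB@8
I3 sub r4 <- r3,r1: IF@4 ID@6 stall=0 (-) EX@7 MEM@8 WB@9
I4 mul r1 <- r1,r4: IF@6 ID@7 stall=2 (RAW on I3.r4 (WB@9)) EX@10 MEM@11 WB@12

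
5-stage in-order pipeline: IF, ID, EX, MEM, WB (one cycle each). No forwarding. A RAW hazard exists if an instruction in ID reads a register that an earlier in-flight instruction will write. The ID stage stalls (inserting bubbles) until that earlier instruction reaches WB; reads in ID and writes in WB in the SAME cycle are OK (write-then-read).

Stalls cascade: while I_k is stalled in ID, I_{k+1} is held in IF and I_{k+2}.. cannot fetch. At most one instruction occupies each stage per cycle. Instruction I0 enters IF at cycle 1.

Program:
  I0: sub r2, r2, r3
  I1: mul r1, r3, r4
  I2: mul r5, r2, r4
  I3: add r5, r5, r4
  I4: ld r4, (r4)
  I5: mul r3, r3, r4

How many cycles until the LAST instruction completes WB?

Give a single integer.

Answer: 15

Derivation:
I0 sub r2 <- r2,r3: IF@1 ID@2 stall=0 (-) EX@3 MEM@4 WB@5
I1 mul r1 <- r3,r4: IF@2 ID@3 stall=0 (-) EX@4 MEM@5 WB@6
I2 mul r5 <- r2,r4: IF@3 ID@4 stall=1 (RAW on I0.r2 (WB@5)) EX@6 MEM@7 WB@8
I3 add r5 <- r5,r4: IF@4 ID@6 stall=2 (RAW on I2.r5 (WB@8)) EX@9 MEM@10 WB@11
I4 ld r4 <- r4: IF@6 ID@9 stall=0 (-) EX@10 MEM@11 WB@12
I5 mul r3 <- r3,r4: IF@9 ID@10 stall=2 (RAW on I4.r4 (WB@12)) EX@13 MEM@14 WB@15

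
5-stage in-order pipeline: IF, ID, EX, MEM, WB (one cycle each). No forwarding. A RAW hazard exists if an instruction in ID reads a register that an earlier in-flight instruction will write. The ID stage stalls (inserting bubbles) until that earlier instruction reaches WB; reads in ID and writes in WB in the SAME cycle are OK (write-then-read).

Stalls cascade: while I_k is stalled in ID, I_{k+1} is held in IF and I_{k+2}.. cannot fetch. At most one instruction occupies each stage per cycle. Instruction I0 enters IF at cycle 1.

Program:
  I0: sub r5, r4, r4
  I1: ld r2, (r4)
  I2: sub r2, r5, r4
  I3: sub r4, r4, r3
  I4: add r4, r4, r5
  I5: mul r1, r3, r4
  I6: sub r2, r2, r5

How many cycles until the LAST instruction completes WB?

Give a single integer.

I0 sub r5 <- r4,r4: IF@1 ID@2 stall=0 (-) EX@3 MEM@4 WB@5
I1 ld r2 <- r4: IF@2 ID@3 stall=0 (-) EX@4 MEM@5 WB@6
I2 sub r2 <- r5,r4: IF@3 ID@4 stall=1 (RAW on I0.r5 (WB@5)) EX@6 MEM@7 WB@8
I3 sub r4 <- r4,r3: IF@4 ID@6 stall=0 (-) EX@7 MEM@8 WB@9
I4 add r4 <- r4,r5: IF@6 ID@7 stall=2 (RAW on I3.r4 (WB@9)) EX@10 MEM@11 WB@12
I5 mul r1 <- r3,r4: IF@7 ID@10 stall=2 (RAW on I4.r4 (WB@12)) EX@13 MEM@14 WB@15
I6 sub r2 <- r2,r5: IF@10 ID@13 stall=0 (-) EX@14 MEM@15 WB@16

Answer: 16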